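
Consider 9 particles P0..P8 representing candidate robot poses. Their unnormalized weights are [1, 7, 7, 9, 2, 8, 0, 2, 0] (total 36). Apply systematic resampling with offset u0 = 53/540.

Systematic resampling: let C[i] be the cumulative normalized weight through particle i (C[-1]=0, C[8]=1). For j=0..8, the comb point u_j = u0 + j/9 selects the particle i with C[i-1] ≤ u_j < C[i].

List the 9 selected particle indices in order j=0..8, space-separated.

1 1 2 3 3 3 5 5 7

C = [1/36, 2/9, 5/12, 2/3, 13/18, 17/18, 17/18, 1, 1]
j=0: u_0=53/540 ∈ [1/36, 2/9) → index 1
j=1: u_1=113/540 ∈ [1/36, 2/9) → index 1
j=2: u_2=173/540 ∈ [2/9, 5/12) → index 2
j=3: u_3=233/540 ∈ [5/12, 2/3) → index 3
j=4: u_4=293/540 ∈ [5/12, 2/3) → index 3
j=5: u_5=353/540 ∈ [5/12, 2/3) → index 3
j=6: u_6=413/540 ∈ [13/18, 17/18) → index 5
j=7: u_7=473/540 ∈ [13/18, 17/18) → index 5
j=8: u_8=533/540 ∈ [17/18, 1) → index 7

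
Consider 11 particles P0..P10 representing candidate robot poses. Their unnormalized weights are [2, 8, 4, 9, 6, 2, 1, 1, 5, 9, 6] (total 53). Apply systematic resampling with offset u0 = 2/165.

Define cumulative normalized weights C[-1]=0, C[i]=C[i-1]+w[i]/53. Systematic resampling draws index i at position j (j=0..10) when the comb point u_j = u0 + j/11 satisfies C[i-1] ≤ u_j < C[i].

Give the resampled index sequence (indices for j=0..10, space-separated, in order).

0 1 2 3 3 4 5 8 9 9 10

C = [2/53, 10/53, 14/53, 23/53, 29/53, 31/53, 32/53, 33/53, 38/53, 47/53, 1]
j=0: u_0=2/165 ∈ [0, 2/53) → index 0
j=1: u_1=17/165 ∈ [2/53, 10/53) → index 1
j=2: u_2=32/165 ∈ [10/53, 14/53) → index 2
j=3: u_3=47/165 ∈ [14/53, 23/53) → index 3
j=4: u_4=62/165 ∈ [14/53, 23/53) → index 3
j=5: u_5=7/15 ∈ [23/53, 29/53) → index 4
j=6: u_6=92/165 ∈ [29/53, 31/53) → index 5
j=7: u_7=107/165 ∈ [33/53, 38/53) → index 8
j=8: u_8=122/165 ∈ [38/53, 47/53) → index 9
j=9: u_9=137/165 ∈ [38/53, 47/53) → index 9
j=10: u_10=152/165 ∈ [47/53, 1) → index 10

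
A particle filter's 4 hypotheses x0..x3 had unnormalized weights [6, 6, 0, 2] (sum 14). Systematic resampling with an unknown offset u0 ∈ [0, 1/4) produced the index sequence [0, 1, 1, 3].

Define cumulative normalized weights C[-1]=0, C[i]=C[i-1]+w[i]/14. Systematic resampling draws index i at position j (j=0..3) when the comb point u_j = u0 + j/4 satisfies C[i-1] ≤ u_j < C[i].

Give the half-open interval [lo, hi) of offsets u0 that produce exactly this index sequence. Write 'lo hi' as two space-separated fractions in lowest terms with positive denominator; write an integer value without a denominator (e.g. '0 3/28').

C = [3/7, 6/7, 6/7, 1]
j=0 picked index 0: u0 ∈ [0, 3/7)
j=1 picked index 1: u0 ∈ [5/28, 17/28)
j=2 picked index 1: u0 ∈ [-1/14, 5/14)
j=3 picked index 3: u0 ∈ [3/28, 1/4)
intersection: [5/28, 1/4)

5/28 1/4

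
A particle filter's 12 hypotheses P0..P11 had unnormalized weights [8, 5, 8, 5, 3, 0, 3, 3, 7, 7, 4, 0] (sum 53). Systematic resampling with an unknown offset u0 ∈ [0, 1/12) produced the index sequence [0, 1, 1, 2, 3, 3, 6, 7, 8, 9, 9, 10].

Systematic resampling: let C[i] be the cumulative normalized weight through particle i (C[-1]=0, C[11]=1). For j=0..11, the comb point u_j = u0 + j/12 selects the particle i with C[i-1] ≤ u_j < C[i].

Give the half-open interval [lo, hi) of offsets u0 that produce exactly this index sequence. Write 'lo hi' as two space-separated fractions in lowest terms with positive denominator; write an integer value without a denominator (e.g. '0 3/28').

43/636 47/636

C = [8/53, 13/53, 21/53, 26/53, 29/53, 29/53, 32/53, 35/53, 42/53, 49/53, 1, 1]
j=0 picked index 0: u0 ∈ [0, 8/53)
j=1 picked index 1: u0 ∈ [43/636, 103/636)
j=2 picked index 1: u0 ∈ [-5/318, 25/318)
j=3 picked index 2: u0 ∈ [-1/212, 31/212)
j=4 picked index 3: u0 ∈ [10/159, 25/159)
j=5 picked index 3: u0 ∈ [-13/636, 47/636)
j=6 picked index 6: u0 ∈ [5/106, 11/106)
j=7 picked index 7: u0 ∈ [13/636, 49/636)
j=8 picked index 8: u0 ∈ [-1/159, 20/159)
j=9 picked index 9: u0 ∈ [9/212, 37/212)
j=10 picked index 9: u0 ∈ [-13/318, 29/318)
j=11 picked index 10: u0 ∈ [5/636, 1/12)
intersection: [43/636, 47/636)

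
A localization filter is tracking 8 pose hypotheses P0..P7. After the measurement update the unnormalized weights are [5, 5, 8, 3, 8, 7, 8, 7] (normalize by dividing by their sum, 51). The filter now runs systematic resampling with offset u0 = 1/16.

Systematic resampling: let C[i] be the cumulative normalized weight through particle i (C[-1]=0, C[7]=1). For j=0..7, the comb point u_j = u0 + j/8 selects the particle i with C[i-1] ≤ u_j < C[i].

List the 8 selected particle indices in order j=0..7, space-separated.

C = [5/51, 10/51, 6/17, 7/17, 29/51, 12/17, 44/51, 1]
j=0: u_0=1/16 ∈ [0, 5/51) → index 0
j=1: u_1=3/16 ∈ [5/51, 10/51) → index 1
j=2: u_2=5/16 ∈ [10/51, 6/17) → index 2
j=3: u_3=7/16 ∈ [7/17, 29/51) → index 4
j=4: u_4=9/16 ∈ [7/17, 29/51) → index 4
j=5: u_5=11/16 ∈ [29/51, 12/17) → index 5
j=6: u_6=13/16 ∈ [12/17, 44/51) → index 6
j=7: u_7=15/16 ∈ [44/51, 1) → index 7

0 1 2 4 4 5 6 7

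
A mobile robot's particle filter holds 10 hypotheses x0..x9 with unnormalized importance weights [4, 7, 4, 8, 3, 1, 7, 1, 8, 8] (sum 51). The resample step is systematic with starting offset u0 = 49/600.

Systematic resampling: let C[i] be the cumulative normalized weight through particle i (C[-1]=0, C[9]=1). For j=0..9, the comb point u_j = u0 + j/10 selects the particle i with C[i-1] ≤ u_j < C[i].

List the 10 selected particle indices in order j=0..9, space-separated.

1 1 2 3 4 6 7 8 9 9

C = [4/51, 11/51, 5/17, 23/51, 26/51, 9/17, 2/3, 35/51, 43/51, 1]
j=0: u_0=49/600 ∈ [4/51, 11/51) → index 1
j=1: u_1=109/600 ∈ [4/51, 11/51) → index 1
j=2: u_2=169/600 ∈ [11/51, 5/17) → index 2
j=3: u_3=229/600 ∈ [5/17, 23/51) → index 3
j=4: u_4=289/600 ∈ [23/51, 26/51) → index 4
j=5: u_5=349/600 ∈ [9/17, 2/3) → index 6
j=6: u_6=409/600 ∈ [2/3, 35/51) → index 7
j=7: u_7=469/600 ∈ [35/51, 43/51) → index 8
j=8: u_8=529/600 ∈ [43/51, 1) → index 9
j=9: u_9=589/600 ∈ [43/51, 1) → index 9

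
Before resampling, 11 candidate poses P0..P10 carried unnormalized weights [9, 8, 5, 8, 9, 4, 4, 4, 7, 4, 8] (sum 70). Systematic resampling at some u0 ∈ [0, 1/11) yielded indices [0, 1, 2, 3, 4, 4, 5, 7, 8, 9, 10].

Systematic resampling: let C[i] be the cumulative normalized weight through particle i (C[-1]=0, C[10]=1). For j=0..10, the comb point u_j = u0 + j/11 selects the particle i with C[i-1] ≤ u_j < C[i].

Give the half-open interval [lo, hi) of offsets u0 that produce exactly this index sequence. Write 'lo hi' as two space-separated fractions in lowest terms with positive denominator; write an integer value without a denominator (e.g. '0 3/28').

C = [9/70, 17/70, 11/35, 3/7, 39/70, 43/70, 47/70, 51/70, 29/35, 31/35, 1]
j=0 picked index 0: u0 ∈ [0, 9/70)
j=1 picked index 1: u0 ∈ [29/770, 117/770)
j=2 picked index 2: u0 ∈ [47/770, 51/385)
j=3 picked index 3: u0 ∈ [16/385, 12/77)
j=4 picked index 4: u0 ∈ [5/77, 149/770)
j=5 picked index 4: u0 ∈ [-2/77, 79/770)
j=6 picked index 5: u0 ∈ [9/770, 53/770)
j=7 picked index 7: u0 ∈ [27/770, 71/770)
j=8 picked index 8: u0 ∈ [1/770, 39/385)
j=9 picked index 9: u0 ∈ [4/385, 26/385)
j=10 picked index 10: u0 ∈ [-9/385, 1/11)
intersection: [5/77, 26/385)

5/77 26/385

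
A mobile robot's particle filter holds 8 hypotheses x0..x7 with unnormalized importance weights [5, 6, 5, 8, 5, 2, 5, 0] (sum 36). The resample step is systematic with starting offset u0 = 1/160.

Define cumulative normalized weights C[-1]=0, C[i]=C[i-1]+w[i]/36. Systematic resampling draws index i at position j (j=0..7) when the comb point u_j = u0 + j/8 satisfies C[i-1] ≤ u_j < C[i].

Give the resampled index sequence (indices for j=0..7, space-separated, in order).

0 0 1 2 3 3 4 6

C = [5/36, 11/36, 4/9, 2/3, 29/36, 31/36, 1, 1]
j=0: u_0=1/160 ∈ [0, 5/36) → index 0
j=1: u_1=21/160 ∈ [0, 5/36) → index 0
j=2: u_2=41/160 ∈ [5/36, 11/36) → index 1
j=3: u_3=61/160 ∈ [11/36, 4/9) → index 2
j=4: u_4=81/160 ∈ [4/9, 2/3) → index 3
j=5: u_5=101/160 ∈ [4/9, 2/3) → index 3
j=6: u_6=121/160 ∈ [2/3, 29/36) → index 4
j=7: u_7=141/160 ∈ [31/36, 1) → index 6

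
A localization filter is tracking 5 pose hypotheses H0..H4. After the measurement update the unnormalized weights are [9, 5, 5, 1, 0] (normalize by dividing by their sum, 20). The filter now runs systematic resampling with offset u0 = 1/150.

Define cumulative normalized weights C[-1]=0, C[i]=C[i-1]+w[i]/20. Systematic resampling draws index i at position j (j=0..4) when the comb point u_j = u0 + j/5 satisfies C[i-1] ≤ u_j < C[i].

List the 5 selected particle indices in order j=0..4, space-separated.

C = [9/20, 7/10, 19/20, 1, 1]
j=0: u_0=1/150 ∈ [0, 9/20) → index 0
j=1: u_1=31/150 ∈ [0, 9/20) → index 0
j=2: u_2=61/150 ∈ [0, 9/20) → index 0
j=3: u_3=91/150 ∈ [9/20, 7/10) → index 1
j=4: u_4=121/150 ∈ [7/10, 19/20) → index 2

0 0 0 1 2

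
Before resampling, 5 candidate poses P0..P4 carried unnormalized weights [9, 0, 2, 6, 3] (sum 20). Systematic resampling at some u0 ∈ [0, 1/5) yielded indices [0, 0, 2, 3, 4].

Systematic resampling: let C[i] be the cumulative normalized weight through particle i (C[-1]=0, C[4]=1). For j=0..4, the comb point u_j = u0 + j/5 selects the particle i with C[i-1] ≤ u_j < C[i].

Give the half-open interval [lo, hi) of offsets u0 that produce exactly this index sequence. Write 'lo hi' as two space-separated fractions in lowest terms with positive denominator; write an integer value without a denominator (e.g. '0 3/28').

C = [9/20, 9/20, 11/20, 17/20, 1]
j=0 picked index 0: u0 ∈ [0, 9/20)
j=1 picked index 0: u0 ∈ [-1/5, 1/4)
j=2 picked index 2: u0 ∈ [1/20, 3/20)
j=3 picked index 3: u0 ∈ [-1/20, 1/4)
j=4 picked index 4: u0 ∈ [1/20, 1/5)
intersection: [1/20, 3/20)

1/20 3/20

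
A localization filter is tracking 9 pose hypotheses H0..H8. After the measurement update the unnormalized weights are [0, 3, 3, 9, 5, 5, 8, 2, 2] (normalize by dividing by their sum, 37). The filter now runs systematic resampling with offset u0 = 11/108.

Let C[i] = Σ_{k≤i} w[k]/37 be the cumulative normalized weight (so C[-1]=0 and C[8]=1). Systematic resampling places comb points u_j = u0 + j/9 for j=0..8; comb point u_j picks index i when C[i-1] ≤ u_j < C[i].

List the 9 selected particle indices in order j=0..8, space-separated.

C = [0, 3/37, 6/37, 15/37, 20/37, 25/37, 33/37, 35/37, 1]
j=0: u_0=11/108 ∈ [3/37, 6/37) → index 2
j=1: u_1=23/108 ∈ [6/37, 15/37) → index 3
j=2: u_2=35/108 ∈ [6/37, 15/37) → index 3
j=3: u_3=47/108 ∈ [15/37, 20/37) → index 4
j=4: u_4=59/108 ∈ [20/37, 25/37) → index 5
j=5: u_5=71/108 ∈ [20/37, 25/37) → index 5
j=6: u_6=83/108 ∈ [25/37, 33/37) → index 6
j=7: u_7=95/108 ∈ [25/37, 33/37) → index 6
j=8: u_8=107/108 ∈ [35/37, 1) → index 8

2 3 3 4 5 5 6 6 8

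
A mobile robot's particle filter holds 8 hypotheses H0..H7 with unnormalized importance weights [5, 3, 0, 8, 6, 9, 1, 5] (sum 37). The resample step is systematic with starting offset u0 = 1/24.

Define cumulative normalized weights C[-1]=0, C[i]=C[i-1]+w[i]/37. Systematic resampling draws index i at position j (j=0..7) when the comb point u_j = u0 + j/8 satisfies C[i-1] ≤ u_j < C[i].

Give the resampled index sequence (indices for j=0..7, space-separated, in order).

C = [5/37, 8/37, 8/37, 16/37, 22/37, 31/37, 32/37, 1]
j=0: u_0=1/24 ∈ [0, 5/37) → index 0
j=1: u_1=1/6 ∈ [5/37, 8/37) → index 1
j=2: u_2=7/24 ∈ [8/37, 16/37) → index 3
j=3: u_3=5/12 ∈ [8/37, 16/37) → index 3
j=4: u_4=13/24 ∈ [16/37, 22/37) → index 4
j=5: u_5=2/3 ∈ [22/37, 31/37) → index 5
j=6: u_6=19/24 ∈ [22/37, 31/37) → index 5
j=7: u_7=11/12 ∈ [32/37, 1) → index 7

0 1 3 3 4 5 5 7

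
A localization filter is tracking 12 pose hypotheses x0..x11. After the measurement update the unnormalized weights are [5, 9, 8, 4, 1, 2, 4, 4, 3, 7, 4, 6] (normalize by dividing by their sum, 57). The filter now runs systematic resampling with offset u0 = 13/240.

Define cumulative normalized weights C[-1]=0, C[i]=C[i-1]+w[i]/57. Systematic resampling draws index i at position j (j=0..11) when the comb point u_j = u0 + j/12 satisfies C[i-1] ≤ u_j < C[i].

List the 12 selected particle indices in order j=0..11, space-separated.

0 1 1 2 3 4 6 7 9 9 10 11

C = [5/57, 14/57, 22/57, 26/57, 9/19, 29/57, 11/19, 37/57, 40/57, 47/57, 17/19, 1]
j=0: u_0=13/240 ∈ [0, 5/57) → index 0
j=1: u_1=11/80 ∈ [5/57, 14/57) → index 1
j=2: u_2=53/240 ∈ [5/57, 14/57) → index 1
j=3: u_3=73/240 ∈ [14/57, 22/57) → index 2
j=4: u_4=31/80 ∈ [22/57, 26/57) → index 3
j=5: u_5=113/240 ∈ [26/57, 9/19) → index 4
j=6: u_6=133/240 ∈ [29/57, 11/19) → index 6
j=7: u_7=51/80 ∈ [11/19, 37/57) → index 7
j=8: u_8=173/240 ∈ [40/57, 47/57) → index 9
j=9: u_9=193/240 ∈ [40/57, 47/57) → index 9
j=10: u_10=71/80 ∈ [47/57, 17/19) → index 10
j=11: u_11=233/240 ∈ [17/19, 1) → index 11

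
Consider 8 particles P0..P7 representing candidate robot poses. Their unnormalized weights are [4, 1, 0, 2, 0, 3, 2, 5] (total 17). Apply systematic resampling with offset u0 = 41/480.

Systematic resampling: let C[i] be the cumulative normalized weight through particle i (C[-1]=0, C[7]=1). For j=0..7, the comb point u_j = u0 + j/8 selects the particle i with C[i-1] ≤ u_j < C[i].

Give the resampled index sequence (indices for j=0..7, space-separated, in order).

0 0 3 5 5 7 7 7

C = [4/17, 5/17, 5/17, 7/17, 7/17, 10/17, 12/17, 1]
j=0: u_0=41/480 ∈ [0, 4/17) → index 0
j=1: u_1=101/480 ∈ [0, 4/17) → index 0
j=2: u_2=161/480 ∈ [5/17, 7/17) → index 3
j=3: u_3=221/480 ∈ [7/17, 10/17) → index 5
j=4: u_4=281/480 ∈ [7/17, 10/17) → index 5
j=5: u_5=341/480 ∈ [12/17, 1) → index 7
j=6: u_6=401/480 ∈ [12/17, 1) → index 7
j=7: u_7=461/480 ∈ [12/17, 1) → index 7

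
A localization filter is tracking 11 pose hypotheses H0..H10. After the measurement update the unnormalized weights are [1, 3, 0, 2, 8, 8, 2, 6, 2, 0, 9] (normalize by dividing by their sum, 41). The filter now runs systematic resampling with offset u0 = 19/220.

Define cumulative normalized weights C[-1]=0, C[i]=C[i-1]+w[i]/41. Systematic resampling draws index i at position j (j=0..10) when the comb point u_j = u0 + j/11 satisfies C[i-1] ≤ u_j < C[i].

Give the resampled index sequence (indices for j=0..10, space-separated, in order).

1 4 4 5 5 6 7 7 10 10 10

C = [1/41, 4/41, 4/41, 6/41, 14/41, 22/41, 24/41, 30/41, 32/41, 32/41, 1]
j=0: u_0=19/220 ∈ [1/41, 4/41) → index 1
j=1: u_1=39/220 ∈ [6/41, 14/41) → index 4
j=2: u_2=59/220 ∈ [6/41, 14/41) → index 4
j=3: u_3=79/220 ∈ [14/41, 22/41) → index 5
j=4: u_4=9/20 ∈ [14/41, 22/41) → index 5
j=5: u_5=119/220 ∈ [22/41, 24/41) → index 6
j=6: u_6=139/220 ∈ [24/41, 30/41) → index 7
j=7: u_7=159/220 ∈ [24/41, 30/41) → index 7
j=8: u_8=179/220 ∈ [32/41, 1) → index 10
j=9: u_9=199/220 ∈ [32/41, 1) → index 10
j=10: u_10=219/220 ∈ [32/41, 1) → index 10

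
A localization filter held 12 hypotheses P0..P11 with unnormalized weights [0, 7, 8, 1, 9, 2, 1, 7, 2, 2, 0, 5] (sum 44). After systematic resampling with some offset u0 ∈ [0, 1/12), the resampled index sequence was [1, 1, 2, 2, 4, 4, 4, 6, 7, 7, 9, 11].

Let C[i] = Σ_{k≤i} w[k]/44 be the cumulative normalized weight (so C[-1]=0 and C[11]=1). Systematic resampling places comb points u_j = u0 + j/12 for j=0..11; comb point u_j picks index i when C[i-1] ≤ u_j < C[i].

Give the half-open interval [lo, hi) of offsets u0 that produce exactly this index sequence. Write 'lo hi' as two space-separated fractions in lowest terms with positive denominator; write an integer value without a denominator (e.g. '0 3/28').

1/33 1/22

C = [0, 7/44, 15/44, 4/11, 25/44, 27/44, 7/11, 35/44, 37/44, 39/44, 39/44, 1]
j=0 picked index 1: u0 ∈ [0, 7/44)
j=1 picked index 1: u0 ∈ [-1/12, 5/66)
j=2 picked index 2: u0 ∈ [-1/132, 23/132)
j=3 picked index 2: u0 ∈ [-1/11, 1/11)
j=4 picked index 4: u0 ∈ [1/33, 31/132)
j=5 picked index 4: u0 ∈ [-7/132, 5/33)
j=6 picked index 4: u0 ∈ [-3/22, 3/44)
j=7 picked index 6: u0 ∈ [1/33, 7/132)
j=8 picked index 7: u0 ∈ [-1/33, 17/132)
j=9 picked index 7: u0 ∈ [-5/44, 1/22)
j=10 picked index 9: u0 ∈ [1/132, 7/132)
j=11 picked index 11: u0 ∈ [-1/33, 1/12)
intersection: [1/33, 1/22)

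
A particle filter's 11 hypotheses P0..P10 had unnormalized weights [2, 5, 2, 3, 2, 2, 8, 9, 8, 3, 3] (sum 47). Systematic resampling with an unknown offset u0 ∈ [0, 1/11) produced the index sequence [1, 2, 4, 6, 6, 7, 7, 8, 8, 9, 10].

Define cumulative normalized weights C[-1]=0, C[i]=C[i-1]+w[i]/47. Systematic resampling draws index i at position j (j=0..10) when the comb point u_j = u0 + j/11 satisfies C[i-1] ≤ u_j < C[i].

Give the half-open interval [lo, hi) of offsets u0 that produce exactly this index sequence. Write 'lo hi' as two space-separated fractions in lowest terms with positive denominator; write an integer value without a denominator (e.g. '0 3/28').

38/517 1/11

C = [2/47, 7/47, 9/47, 12/47, 14/47, 16/47, 24/47, 33/47, 41/47, 44/47, 1]
j=0 picked index 1: u0 ∈ [2/47, 7/47)
j=1 picked index 2: u0 ∈ [30/517, 52/517)
j=2 picked index 4: u0 ∈ [38/517, 60/517)
j=3 picked index 6: u0 ∈ [35/517, 123/517)
j=4 picked index 6: u0 ∈ [-12/517, 76/517)
j=5 picked index 7: u0 ∈ [29/517, 128/517)
j=6 picked index 7: u0 ∈ [-18/517, 81/517)
j=7 picked index 8: u0 ∈ [34/517, 122/517)
j=8 picked index 8: u0 ∈ [-13/517, 75/517)
j=9 picked index 9: u0 ∈ [28/517, 61/517)
j=10 picked index 10: u0 ∈ [14/517, 1/11)
intersection: [38/517, 1/11)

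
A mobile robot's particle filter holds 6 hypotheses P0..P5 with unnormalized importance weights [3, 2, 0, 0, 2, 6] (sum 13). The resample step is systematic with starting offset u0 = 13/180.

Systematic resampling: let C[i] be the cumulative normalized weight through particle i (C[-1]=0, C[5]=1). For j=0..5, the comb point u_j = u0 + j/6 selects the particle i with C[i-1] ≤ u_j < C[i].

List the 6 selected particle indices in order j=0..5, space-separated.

0 1 4 5 5 5

C = [3/13, 5/13, 5/13, 5/13, 7/13, 1]
j=0: u_0=13/180 ∈ [0, 3/13) → index 0
j=1: u_1=43/180 ∈ [3/13, 5/13) → index 1
j=2: u_2=73/180 ∈ [5/13, 7/13) → index 4
j=3: u_3=103/180 ∈ [7/13, 1) → index 5
j=4: u_4=133/180 ∈ [7/13, 1) → index 5
j=5: u_5=163/180 ∈ [7/13, 1) → index 5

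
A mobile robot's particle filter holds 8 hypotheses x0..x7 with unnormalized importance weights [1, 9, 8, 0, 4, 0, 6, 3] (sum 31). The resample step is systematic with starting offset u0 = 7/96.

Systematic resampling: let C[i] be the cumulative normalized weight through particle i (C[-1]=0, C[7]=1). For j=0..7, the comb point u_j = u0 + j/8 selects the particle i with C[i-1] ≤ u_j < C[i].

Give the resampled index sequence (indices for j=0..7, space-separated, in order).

C = [1/31, 10/31, 18/31, 18/31, 22/31, 22/31, 28/31, 1]
j=0: u_0=7/96 ∈ [1/31, 10/31) → index 1
j=1: u_1=19/96 ∈ [1/31, 10/31) → index 1
j=2: u_2=31/96 ∈ [10/31, 18/31) → index 2
j=3: u_3=43/96 ∈ [10/31, 18/31) → index 2
j=4: u_4=55/96 ∈ [10/31, 18/31) → index 2
j=5: u_5=67/96 ∈ [18/31, 22/31) → index 4
j=6: u_6=79/96 ∈ [22/31, 28/31) → index 6
j=7: u_7=91/96 ∈ [28/31, 1) → index 7

1 1 2 2 2 4 6 7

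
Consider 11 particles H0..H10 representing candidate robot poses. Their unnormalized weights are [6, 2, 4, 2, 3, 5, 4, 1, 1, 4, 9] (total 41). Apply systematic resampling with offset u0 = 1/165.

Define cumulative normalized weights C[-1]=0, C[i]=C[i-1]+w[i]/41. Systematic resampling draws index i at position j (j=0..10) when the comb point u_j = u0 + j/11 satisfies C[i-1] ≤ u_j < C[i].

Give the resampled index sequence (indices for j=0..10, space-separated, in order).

0 0 1 2 4 5 6 7 9 10 10

C = [6/41, 8/41, 12/41, 14/41, 17/41, 22/41, 26/41, 27/41, 28/41, 32/41, 1]
j=0: u_0=1/165 ∈ [0, 6/41) → index 0
j=1: u_1=16/165 ∈ [0, 6/41) → index 0
j=2: u_2=31/165 ∈ [6/41, 8/41) → index 1
j=3: u_3=46/165 ∈ [8/41, 12/41) → index 2
j=4: u_4=61/165 ∈ [14/41, 17/41) → index 4
j=5: u_5=76/165 ∈ [17/41, 22/41) → index 5
j=6: u_6=91/165 ∈ [22/41, 26/41) → index 6
j=7: u_7=106/165 ∈ [26/41, 27/41) → index 7
j=8: u_8=11/15 ∈ [28/41, 32/41) → index 9
j=9: u_9=136/165 ∈ [32/41, 1) → index 10
j=10: u_10=151/165 ∈ [32/41, 1) → index 10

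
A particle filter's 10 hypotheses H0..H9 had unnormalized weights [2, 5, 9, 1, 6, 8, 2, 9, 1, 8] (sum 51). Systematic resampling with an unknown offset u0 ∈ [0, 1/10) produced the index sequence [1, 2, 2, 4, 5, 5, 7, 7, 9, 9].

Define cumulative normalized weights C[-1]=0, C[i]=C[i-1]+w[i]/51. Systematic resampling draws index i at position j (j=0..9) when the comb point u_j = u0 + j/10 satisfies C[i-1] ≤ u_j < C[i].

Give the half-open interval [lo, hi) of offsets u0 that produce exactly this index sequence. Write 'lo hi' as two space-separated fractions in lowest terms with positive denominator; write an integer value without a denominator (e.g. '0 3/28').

13/255 1/10

C = [2/51, 7/51, 16/51, 1/3, 23/51, 31/51, 11/17, 14/17, 43/51, 1]
j=0 picked index 1: u0 ∈ [2/51, 7/51)
j=1 picked index 2: u0 ∈ [19/510, 109/510)
j=2 picked index 2: u0 ∈ [-16/255, 29/255)
j=3 picked index 4: u0 ∈ [1/30, 77/510)
j=4 picked index 5: u0 ∈ [13/255, 53/255)
j=5 picked index 5: u0 ∈ [-5/102, 11/102)
j=6 picked index 7: u0 ∈ [4/85, 19/85)
j=7 picked index 7: u0 ∈ [-9/170, 21/170)
j=8 picked index 9: u0 ∈ [11/255, 1/5)
j=9 picked index 9: u0 ∈ [-29/510, 1/10)
intersection: [13/255, 1/10)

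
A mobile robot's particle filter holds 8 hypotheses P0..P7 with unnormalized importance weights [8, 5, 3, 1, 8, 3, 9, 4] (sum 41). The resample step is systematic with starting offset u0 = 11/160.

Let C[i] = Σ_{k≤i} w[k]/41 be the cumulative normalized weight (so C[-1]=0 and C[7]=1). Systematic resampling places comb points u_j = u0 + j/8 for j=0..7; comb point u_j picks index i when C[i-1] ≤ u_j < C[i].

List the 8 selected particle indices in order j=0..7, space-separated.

C = [8/41, 13/41, 16/41, 17/41, 25/41, 28/41, 37/41, 1]
j=0: u_0=11/160 ∈ [0, 8/41) → index 0
j=1: u_1=31/160 ∈ [0, 8/41) → index 0
j=2: u_2=51/160 ∈ [13/41, 16/41) → index 2
j=3: u_3=71/160 ∈ [17/41, 25/41) → index 4
j=4: u_4=91/160 ∈ [17/41, 25/41) → index 4
j=5: u_5=111/160 ∈ [28/41, 37/41) → index 6
j=6: u_6=131/160 ∈ [28/41, 37/41) → index 6
j=7: u_7=151/160 ∈ [37/41, 1) → index 7

0 0 2 4 4 6 6 7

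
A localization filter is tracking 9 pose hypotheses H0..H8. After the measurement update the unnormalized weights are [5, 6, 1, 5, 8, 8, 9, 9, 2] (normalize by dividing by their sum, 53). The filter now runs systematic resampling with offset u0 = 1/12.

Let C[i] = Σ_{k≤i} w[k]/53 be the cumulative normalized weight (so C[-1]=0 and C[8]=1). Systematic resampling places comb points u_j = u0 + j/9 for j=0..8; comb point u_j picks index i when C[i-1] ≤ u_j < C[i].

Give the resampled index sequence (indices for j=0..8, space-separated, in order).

0 1 3 4 5 6 6 7 8

C = [5/53, 11/53, 12/53, 17/53, 25/53, 33/53, 42/53, 51/53, 1]
j=0: u_0=1/12 ∈ [0, 5/53) → index 0
j=1: u_1=7/36 ∈ [5/53, 11/53) → index 1
j=2: u_2=11/36 ∈ [12/53, 17/53) → index 3
j=3: u_3=5/12 ∈ [17/53, 25/53) → index 4
j=4: u_4=19/36 ∈ [25/53, 33/53) → index 5
j=5: u_5=23/36 ∈ [33/53, 42/53) → index 6
j=6: u_6=3/4 ∈ [33/53, 42/53) → index 6
j=7: u_7=31/36 ∈ [42/53, 51/53) → index 7
j=8: u_8=35/36 ∈ [51/53, 1) → index 8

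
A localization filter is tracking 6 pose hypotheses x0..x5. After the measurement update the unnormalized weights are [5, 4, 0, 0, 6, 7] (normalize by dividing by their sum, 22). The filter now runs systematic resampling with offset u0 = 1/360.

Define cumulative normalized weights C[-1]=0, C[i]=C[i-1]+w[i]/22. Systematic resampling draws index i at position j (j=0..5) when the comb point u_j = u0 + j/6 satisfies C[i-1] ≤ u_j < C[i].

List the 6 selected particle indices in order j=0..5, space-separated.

C = [5/22, 9/22, 9/22, 9/22, 15/22, 1]
j=0: u_0=1/360 ∈ [0, 5/22) → index 0
j=1: u_1=61/360 ∈ [0, 5/22) → index 0
j=2: u_2=121/360 ∈ [5/22, 9/22) → index 1
j=3: u_3=181/360 ∈ [9/22, 15/22) → index 4
j=4: u_4=241/360 ∈ [9/22, 15/22) → index 4
j=5: u_5=301/360 ∈ [15/22, 1) → index 5

0 0 1 4 4 5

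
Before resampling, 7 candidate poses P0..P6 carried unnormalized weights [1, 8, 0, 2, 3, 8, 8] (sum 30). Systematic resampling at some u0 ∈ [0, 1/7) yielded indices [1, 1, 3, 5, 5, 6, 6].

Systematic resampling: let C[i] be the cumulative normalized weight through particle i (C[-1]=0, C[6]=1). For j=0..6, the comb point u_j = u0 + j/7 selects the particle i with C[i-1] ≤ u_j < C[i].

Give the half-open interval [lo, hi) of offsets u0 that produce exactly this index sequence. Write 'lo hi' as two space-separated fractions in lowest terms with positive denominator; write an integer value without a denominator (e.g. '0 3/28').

C = [1/30, 3/10, 3/10, 11/30, 7/15, 11/15, 1]
j=0 picked index 1: u0 ∈ [1/30, 3/10)
j=1 picked index 1: u0 ∈ [-23/210, 11/70)
j=2 picked index 3: u0 ∈ [1/70, 17/210)
j=3 picked index 5: u0 ∈ [4/105, 32/105)
j=4 picked index 5: u0 ∈ [-11/105, 17/105)
j=5 picked index 6: u0 ∈ [2/105, 2/7)
j=6 picked index 6: u0 ∈ [-13/105, 1/7)
intersection: [4/105, 17/210)

4/105 17/210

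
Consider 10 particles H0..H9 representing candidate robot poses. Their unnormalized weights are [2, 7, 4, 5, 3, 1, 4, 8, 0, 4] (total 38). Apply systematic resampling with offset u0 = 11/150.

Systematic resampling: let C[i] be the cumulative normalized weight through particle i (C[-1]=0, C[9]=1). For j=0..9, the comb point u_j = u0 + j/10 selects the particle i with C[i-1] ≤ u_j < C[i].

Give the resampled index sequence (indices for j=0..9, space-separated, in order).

C = [1/19, 9/38, 13/38, 9/19, 21/38, 11/19, 13/19, 17/19, 17/19, 1]
j=0: u_0=11/150 ∈ [1/19, 9/38) → index 1
j=1: u_1=13/75 ∈ [1/19, 9/38) → index 1
j=2: u_2=41/150 ∈ [9/38, 13/38) → index 2
j=3: u_3=28/75 ∈ [13/38, 9/19) → index 3
j=4: u_4=71/150 ∈ [13/38, 9/19) → index 3
j=5: u_5=43/75 ∈ [21/38, 11/19) → index 5
j=6: u_6=101/150 ∈ [11/19, 13/19) → index 6
j=7: u_7=58/75 ∈ [13/19, 17/19) → index 7
j=8: u_8=131/150 ∈ [13/19, 17/19) → index 7
j=9: u_9=73/75 ∈ [17/19, 1) → index 9

1 1 2 3 3 5 6 7 7 9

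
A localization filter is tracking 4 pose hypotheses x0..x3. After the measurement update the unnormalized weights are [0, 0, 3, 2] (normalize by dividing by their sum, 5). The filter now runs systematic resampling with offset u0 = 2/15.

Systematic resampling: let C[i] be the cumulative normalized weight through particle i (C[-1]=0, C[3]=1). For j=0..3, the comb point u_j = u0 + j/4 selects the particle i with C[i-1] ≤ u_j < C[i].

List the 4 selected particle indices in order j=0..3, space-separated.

C = [0, 0, 3/5, 1]
j=0: u_0=2/15 ∈ [0, 3/5) → index 2
j=1: u_1=23/60 ∈ [0, 3/5) → index 2
j=2: u_2=19/30 ∈ [3/5, 1) → index 3
j=3: u_3=53/60 ∈ [3/5, 1) → index 3

2 2 3 3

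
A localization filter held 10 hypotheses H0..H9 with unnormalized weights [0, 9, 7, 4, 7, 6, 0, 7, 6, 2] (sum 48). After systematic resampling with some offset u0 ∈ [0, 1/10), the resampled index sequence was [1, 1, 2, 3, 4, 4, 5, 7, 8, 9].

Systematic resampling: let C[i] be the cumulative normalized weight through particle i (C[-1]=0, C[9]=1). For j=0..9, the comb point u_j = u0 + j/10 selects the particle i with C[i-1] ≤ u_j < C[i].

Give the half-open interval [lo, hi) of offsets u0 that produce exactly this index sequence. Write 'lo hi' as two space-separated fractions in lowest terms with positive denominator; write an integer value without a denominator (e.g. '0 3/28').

7/120 1/16

C = [0, 3/16, 1/3, 5/12, 9/16, 11/16, 11/16, 5/6, 23/24, 1]
j=0 picked index 1: u0 ∈ [0, 3/16)
j=1 picked index 1: u0 ∈ [-1/10, 7/80)
j=2 picked index 2: u0 ∈ [-1/80, 2/15)
j=3 picked index 3: u0 ∈ [1/30, 7/60)
j=4 picked index 4: u0 ∈ [1/60, 13/80)
j=5 picked index 4: u0 ∈ [-1/12, 1/16)
j=6 picked index 5: u0 ∈ [-3/80, 7/80)
j=7 picked index 7: u0 ∈ [-1/80, 2/15)
j=8 picked index 8: u0 ∈ [1/30, 19/120)
j=9 picked index 9: u0 ∈ [7/120, 1/10)
intersection: [7/120, 1/16)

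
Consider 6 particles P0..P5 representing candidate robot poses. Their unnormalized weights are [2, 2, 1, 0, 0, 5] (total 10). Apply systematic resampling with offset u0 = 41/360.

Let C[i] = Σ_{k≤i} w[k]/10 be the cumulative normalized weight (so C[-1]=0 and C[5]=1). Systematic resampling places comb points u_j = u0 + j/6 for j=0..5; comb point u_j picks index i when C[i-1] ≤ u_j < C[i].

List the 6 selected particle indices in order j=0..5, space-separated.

0 1 2 5 5 5

C = [1/5, 2/5, 1/2, 1/2, 1/2, 1]
j=0: u_0=41/360 ∈ [0, 1/5) → index 0
j=1: u_1=101/360 ∈ [1/5, 2/5) → index 1
j=2: u_2=161/360 ∈ [2/5, 1/2) → index 2
j=3: u_3=221/360 ∈ [1/2, 1) → index 5
j=4: u_4=281/360 ∈ [1/2, 1) → index 5
j=5: u_5=341/360 ∈ [1/2, 1) → index 5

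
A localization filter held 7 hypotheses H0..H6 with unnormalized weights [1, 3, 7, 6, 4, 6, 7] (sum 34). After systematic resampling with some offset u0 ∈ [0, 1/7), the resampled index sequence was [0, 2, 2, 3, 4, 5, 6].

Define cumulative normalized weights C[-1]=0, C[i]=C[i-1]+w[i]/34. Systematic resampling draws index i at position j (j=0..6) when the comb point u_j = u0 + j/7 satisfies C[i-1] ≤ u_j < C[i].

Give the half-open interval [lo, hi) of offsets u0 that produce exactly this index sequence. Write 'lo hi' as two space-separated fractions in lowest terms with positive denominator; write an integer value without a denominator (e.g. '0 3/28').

0 1/34

C = [1/34, 2/17, 11/34, 1/2, 21/34, 27/34, 1]
j=0 picked index 0: u0 ∈ [0, 1/34)
j=1 picked index 2: u0 ∈ [-3/119, 43/238)
j=2 picked index 2: u0 ∈ [-20/119, 9/238)
j=3 picked index 3: u0 ∈ [-25/238, 1/14)
j=4 picked index 4: u0 ∈ [-1/14, 11/238)
j=5 picked index 5: u0 ∈ [-23/238, 19/238)
j=6 picked index 6: u0 ∈ [-15/238, 1/7)
intersection: [0, 1/34)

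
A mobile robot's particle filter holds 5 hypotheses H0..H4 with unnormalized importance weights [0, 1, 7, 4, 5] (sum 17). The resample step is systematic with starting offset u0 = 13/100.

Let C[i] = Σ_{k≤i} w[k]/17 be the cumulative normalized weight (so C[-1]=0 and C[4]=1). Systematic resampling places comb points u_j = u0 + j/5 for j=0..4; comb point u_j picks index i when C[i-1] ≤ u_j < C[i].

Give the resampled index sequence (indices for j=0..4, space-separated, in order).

2 2 3 4 4

C = [0, 1/17, 8/17, 12/17, 1]
j=0: u_0=13/100 ∈ [1/17, 8/17) → index 2
j=1: u_1=33/100 ∈ [1/17, 8/17) → index 2
j=2: u_2=53/100 ∈ [8/17, 12/17) → index 3
j=3: u_3=73/100 ∈ [12/17, 1) → index 4
j=4: u_4=93/100 ∈ [12/17, 1) → index 4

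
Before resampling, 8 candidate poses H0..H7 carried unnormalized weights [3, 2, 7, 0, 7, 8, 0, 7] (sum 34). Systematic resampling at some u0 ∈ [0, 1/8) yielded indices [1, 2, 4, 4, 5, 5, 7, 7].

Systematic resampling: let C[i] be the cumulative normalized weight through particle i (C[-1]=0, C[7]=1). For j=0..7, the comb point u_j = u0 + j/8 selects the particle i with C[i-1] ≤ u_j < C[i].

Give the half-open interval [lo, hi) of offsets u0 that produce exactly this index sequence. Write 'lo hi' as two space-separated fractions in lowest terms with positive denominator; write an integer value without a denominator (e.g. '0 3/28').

C = [3/34, 5/34, 6/17, 6/17, 19/34, 27/34, 27/34, 1]
j=0 picked index 1: u0 ∈ [3/34, 5/34)
j=1 picked index 2: u0 ∈ [3/136, 31/136)
j=2 picked index 4: u0 ∈ [7/68, 21/68)
j=3 picked index 4: u0 ∈ [-3/136, 25/136)
j=4 picked index 5: u0 ∈ [1/17, 5/17)
j=5 picked index 5: u0 ∈ [-9/136, 23/136)
j=6 picked index 7: u0 ∈ [3/68, 1/4)
j=7 picked index 7: u0 ∈ [-11/136, 1/8)
intersection: [7/68, 1/8)

7/68 1/8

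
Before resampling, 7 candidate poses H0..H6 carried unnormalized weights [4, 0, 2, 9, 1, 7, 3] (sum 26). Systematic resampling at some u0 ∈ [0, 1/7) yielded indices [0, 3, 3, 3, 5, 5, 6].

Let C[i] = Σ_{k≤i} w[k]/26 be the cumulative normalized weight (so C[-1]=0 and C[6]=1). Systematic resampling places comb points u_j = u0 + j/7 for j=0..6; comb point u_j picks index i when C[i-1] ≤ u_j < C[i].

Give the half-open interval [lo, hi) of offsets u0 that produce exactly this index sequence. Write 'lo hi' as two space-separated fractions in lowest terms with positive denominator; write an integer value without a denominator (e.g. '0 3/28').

8/91 1/7

C = [2/13, 2/13, 3/13, 15/26, 8/13, 23/26, 1]
j=0 picked index 0: u0 ∈ [0, 2/13)
j=1 picked index 3: u0 ∈ [8/91, 79/182)
j=2 picked index 3: u0 ∈ [-5/91, 53/182)
j=3 picked index 3: u0 ∈ [-18/91, 27/182)
j=4 picked index 5: u0 ∈ [4/91, 57/182)
j=5 picked index 5: u0 ∈ [-9/91, 31/182)
j=6 picked index 6: u0 ∈ [5/182, 1/7)
intersection: [8/91, 1/7)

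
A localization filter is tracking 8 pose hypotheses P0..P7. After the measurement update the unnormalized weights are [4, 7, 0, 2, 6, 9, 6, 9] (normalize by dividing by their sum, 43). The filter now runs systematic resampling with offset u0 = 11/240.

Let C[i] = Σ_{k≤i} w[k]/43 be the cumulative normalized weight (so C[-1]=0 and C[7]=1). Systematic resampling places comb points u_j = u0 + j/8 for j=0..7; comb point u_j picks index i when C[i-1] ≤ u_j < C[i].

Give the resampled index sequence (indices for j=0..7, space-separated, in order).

C = [4/43, 11/43, 11/43, 13/43, 19/43, 28/43, 34/43, 1]
j=0: u_0=11/240 ∈ [0, 4/43) → index 0
j=1: u_1=41/240 ∈ [4/43, 11/43) → index 1
j=2: u_2=71/240 ∈ [11/43, 13/43) → index 3
j=3: u_3=101/240 ∈ [13/43, 19/43) → index 4
j=4: u_4=131/240 ∈ [19/43, 28/43) → index 5
j=5: u_5=161/240 ∈ [28/43, 34/43) → index 6
j=6: u_6=191/240 ∈ [34/43, 1) → index 7
j=7: u_7=221/240 ∈ [34/43, 1) → index 7

0 1 3 4 5 6 7 7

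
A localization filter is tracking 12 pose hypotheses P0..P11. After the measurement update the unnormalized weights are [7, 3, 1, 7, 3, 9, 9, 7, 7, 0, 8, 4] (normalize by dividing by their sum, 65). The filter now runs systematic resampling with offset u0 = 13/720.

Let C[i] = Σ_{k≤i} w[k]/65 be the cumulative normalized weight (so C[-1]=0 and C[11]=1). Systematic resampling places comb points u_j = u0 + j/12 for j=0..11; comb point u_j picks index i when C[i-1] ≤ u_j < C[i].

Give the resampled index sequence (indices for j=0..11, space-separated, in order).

C = [7/65, 2/13, 11/65, 18/65, 21/65, 6/13, 3/5, 46/65, 53/65, 53/65, 61/65, 1]
j=0: u_0=13/720 ∈ [0, 7/65) → index 0
j=1: u_1=73/720 ∈ [0, 7/65) → index 0
j=2: u_2=133/720 ∈ [11/65, 18/65) → index 3
j=3: u_3=193/720 ∈ [11/65, 18/65) → index 3
j=4: u_4=253/720 ∈ [21/65, 6/13) → index 5
j=5: u_5=313/720 ∈ [21/65, 6/13) → index 5
j=6: u_6=373/720 ∈ [6/13, 3/5) → index 6
j=7: u_7=433/720 ∈ [3/5, 46/65) → index 7
j=8: u_8=493/720 ∈ [3/5, 46/65) → index 7
j=9: u_9=553/720 ∈ [46/65, 53/65) → index 8
j=10: u_10=613/720 ∈ [53/65, 61/65) → index 10
j=11: u_11=673/720 ∈ [53/65, 61/65) → index 10

0 0 3 3 5 5 6 7 7 8 10 10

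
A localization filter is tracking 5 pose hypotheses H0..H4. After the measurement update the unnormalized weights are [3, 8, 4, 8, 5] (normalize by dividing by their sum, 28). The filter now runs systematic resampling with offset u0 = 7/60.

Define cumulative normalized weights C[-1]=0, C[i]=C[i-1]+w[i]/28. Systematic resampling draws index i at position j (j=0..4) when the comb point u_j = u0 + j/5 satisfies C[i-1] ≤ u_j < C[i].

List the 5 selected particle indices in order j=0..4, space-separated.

1 1 2 3 4

C = [3/28, 11/28, 15/28, 23/28, 1]
j=0: u_0=7/60 ∈ [3/28, 11/28) → index 1
j=1: u_1=19/60 ∈ [3/28, 11/28) → index 1
j=2: u_2=31/60 ∈ [11/28, 15/28) → index 2
j=3: u_3=43/60 ∈ [15/28, 23/28) → index 3
j=4: u_4=11/12 ∈ [23/28, 1) → index 4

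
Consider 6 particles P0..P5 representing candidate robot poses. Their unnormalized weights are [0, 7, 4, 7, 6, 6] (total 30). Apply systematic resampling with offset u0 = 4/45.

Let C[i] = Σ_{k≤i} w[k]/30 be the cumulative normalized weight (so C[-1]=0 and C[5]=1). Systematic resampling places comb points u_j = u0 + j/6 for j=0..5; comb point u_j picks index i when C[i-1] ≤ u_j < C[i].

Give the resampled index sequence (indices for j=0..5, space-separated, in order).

C = [0, 7/30, 11/30, 3/5, 4/5, 1]
j=0: u_0=4/45 ∈ [0, 7/30) → index 1
j=1: u_1=23/90 ∈ [7/30, 11/30) → index 2
j=2: u_2=19/45 ∈ [11/30, 3/5) → index 3
j=3: u_3=53/90 ∈ [11/30, 3/5) → index 3
j=4: u_4=34/45 ∈ [3/5, 4/5) → index 4
j=5: u_5=83/90 ∈ [4/5, 1) → index 5

1 2 3 3 4 5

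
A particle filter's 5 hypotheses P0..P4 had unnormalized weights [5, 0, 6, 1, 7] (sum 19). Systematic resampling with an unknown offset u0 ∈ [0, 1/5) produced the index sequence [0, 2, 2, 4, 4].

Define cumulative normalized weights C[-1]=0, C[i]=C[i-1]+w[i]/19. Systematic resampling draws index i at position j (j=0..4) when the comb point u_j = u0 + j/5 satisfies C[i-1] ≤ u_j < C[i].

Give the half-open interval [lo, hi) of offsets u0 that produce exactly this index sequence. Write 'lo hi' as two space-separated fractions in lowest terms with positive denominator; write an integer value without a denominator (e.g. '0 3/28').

6/95 17/95

C = [5/19, 5/19, 11/19, 12/19, 1]
j=0 picked index 0: u0 ∈ [0, 5/19)
j=1 picked index 2: u0 ∈ [6/95, 36/95)
j=2 picked index 2: u0 ∈ [-13/95, 17/95)
j=3 picked index 4: u0 ∈ [3/95, 2/5)
j=4 picked index 4: u0 ∈ [-16/95, 1/5)
intersection: [6/95, 17/95)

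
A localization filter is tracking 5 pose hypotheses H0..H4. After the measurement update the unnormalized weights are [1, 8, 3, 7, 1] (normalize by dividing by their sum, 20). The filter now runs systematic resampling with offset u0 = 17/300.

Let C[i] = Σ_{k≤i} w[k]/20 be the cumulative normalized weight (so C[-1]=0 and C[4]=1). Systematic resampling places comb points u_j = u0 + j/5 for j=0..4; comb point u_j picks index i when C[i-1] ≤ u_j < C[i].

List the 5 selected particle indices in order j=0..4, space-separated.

C = [1/20, 9/20, 3/5, 19/20, 1]
j=0: u_0=17/300 ∈ [1/20, 9/20) → index 1
j=1: u_1=77/300 ∈ [1/20, 9/20) → index 1
j=2: u_2=137/300 ∈ [9/20, 3/5) → index 2
j=3: u_3=197/300 ∈ [3/5, 19/20) → index 3
j=4: u_4=257/300 ∈ [3/5, 19/20) → index 3

1 1 2 3 3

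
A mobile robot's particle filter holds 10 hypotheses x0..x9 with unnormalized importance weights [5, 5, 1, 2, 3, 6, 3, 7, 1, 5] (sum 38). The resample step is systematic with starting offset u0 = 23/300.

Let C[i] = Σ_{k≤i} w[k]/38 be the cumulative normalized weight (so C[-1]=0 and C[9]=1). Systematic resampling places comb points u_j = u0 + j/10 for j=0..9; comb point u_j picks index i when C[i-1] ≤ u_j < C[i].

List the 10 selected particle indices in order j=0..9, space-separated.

C = [5/38, 5/19, 11/38, 13/38, 8/19, 11/19, 25/38, 16/19, 33/38, 1]
j=0: u_0=23/300 ∈ [0, 5/38) → index 0
j=1: u_1=53/300 ∈ [5/38, 5/19) → index 1
j=2: u_2=83/300 ∈ [5/19, 11/38) → index 2
j=3: u_3=113/300 ∈ [13/38, 8/19) → index 4
j=4: u_4=143/300 ∈ [8/19, 11/19) → index 5
j=5: u_5=173/300 ∈ [8/19, 11/19) → index 5
j=6: u_6=203/300 ∈ [25/38, 16/19) → index 7
j=7: u_7=233/300 ∈ [25/38, 16/19) → index 7
j=8: u_8=263/300 ∈ [33/38, 1) → index 9
j=9: u_9=293/300 ∈ [33/38, 1) → index 9

0 1 2 4 5 5 7 7 9 9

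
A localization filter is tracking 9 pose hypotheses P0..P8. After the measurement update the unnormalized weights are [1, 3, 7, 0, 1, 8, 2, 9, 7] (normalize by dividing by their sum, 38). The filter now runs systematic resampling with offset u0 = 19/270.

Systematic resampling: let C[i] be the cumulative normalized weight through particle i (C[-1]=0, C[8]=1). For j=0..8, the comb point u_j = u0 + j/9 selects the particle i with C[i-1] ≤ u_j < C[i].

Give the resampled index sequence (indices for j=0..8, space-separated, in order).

1 2 4 5 5 7 7 8 8

C = [1/38, 2/19, 11/38, 11/38, 6/19, 10/19, 11/19, 31/38, 1]
j=0: u_0=19/270 ∈ [1/38, 2/19) → index 1
j=1: u_1=49/270 ∈ [2/19, 11/38) → index 2
j=2: u_2=79/270 ∈ [11/38, 6/19) → index 4
j=3: u_3=109/270 ∈ [6/19, 10/19) → index 5
j=4: u_4=139/270 ∈ [6/19, 10/19) → index 5
j=5: u_5=169/270 ∈ [11/19, 31/38) → index 7
j=6: u_6=199/270 ∈ [11/19, 31/38) → index 7
j=7: u_7=229/270 ∈ [31/38, 1) → index 8
j=8: u_8=259/270 ∈ [31/38, 1) → index 8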